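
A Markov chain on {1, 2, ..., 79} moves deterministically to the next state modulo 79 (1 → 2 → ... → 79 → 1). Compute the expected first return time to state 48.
E[T_48 | X_0 = 48] = 79

The chain cycles deterministically, so starting at state 48 it returns in exactly 79 steps. Equivalently, the stationary distribution is uniform π_j = 1/79 for every state j, so by Kac's formula E[T_48] = 1/π_48 = 79.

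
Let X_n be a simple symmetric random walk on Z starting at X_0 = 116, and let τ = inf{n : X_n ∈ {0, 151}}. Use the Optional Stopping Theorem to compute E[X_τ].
E[X_τ] = 116

X_n is a martingale and τ is a bounded-mean stopping time (indeed τ is finite a.s. with bounded expectation since the walk is in a bounded region). By the OST, E[X_τ] = E[X_0] = 116. Equivalently: E[X_τ] = 151 · P(hit 151 first) + 0 · P(hit 0 first) = 151 · (116/151) = 116.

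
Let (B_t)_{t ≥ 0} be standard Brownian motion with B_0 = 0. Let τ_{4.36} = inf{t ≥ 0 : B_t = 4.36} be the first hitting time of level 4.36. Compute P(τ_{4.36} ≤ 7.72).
P(τ_{4.36} ≤ 7.72) = 2(1 − Φ(4.36/√7.72)) = 2(1 − Φ(1.5692)) ≈ 0.1166

By the reflection principle for standard BM, P(τ_b ≤ t) = 2 · P(B_t ≥ b). Since B_t ~ N(0, t), P(B_t ≥ 4.36) = 1 − Φ(4.36/√t) = 1 − Φ(4.36/√7.72) = 1 − Φ(1.5692) ≈ 0.05830. Doubling: P(τ_{4.36} ≤ 7.72) ≈ 2 · 0.05830 = 0.11660 ≈ 0.1166.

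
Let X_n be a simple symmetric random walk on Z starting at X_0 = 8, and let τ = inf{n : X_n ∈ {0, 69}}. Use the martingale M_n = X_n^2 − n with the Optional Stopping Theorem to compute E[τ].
E[τ] = 488

M_n = X_n^2 − n is a martingale (since E[X_{n+1}^2 | F_n] = X_n^2 + 1). By OST (τ has finite mean in a bounded region), E[M_τ] = E[M_0] = X_0^2 − 0 = 8^2 = 64. Also E[M_τ] = E[X_τ^2] − E[τ]. The walk exits at 0 or 69, with P(hit 69 first) = 8/69, so E[X_τ^2] = 69^2 · 8/69 + 0 = 552. Thus E[τ] = E[X_τ^2] − E[M_τ] = 552 − 64 = 488 = 8(69 − 8) = 488.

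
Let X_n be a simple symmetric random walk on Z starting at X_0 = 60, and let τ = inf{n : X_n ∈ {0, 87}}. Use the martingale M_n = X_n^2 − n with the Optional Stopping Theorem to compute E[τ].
E[τ] = 1620

M_n = X_n^2 − n is a martingale (since E[X_{n+1}^2 | F_n] = X_n^2 + 1). By OST (τ has finite mean in a bounded region), E[M_τ] = E[M_0] = X_0^2 − 0 = 60^2 = 3600. Also E[M_τ] = E[X_τ^2] − E[τ]. The walk exits at 0 or 87, with P(hit 87 first) = 60/87, so E[X_τ^2] = 87^2 · 60/87 + 0 = 5220. Thus E[τ] = E[X_τ^2] − E[M_τ] = 5220 − 3600 = 1620 = 60(87 − 60) = 1620.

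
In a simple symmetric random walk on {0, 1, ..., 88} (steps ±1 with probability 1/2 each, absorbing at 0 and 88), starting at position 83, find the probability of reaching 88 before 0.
P(hit 88 before 0) = 83/88

Let u_k = P(hit 88 before 0 | start at k). Then u_0 = 0, u_88 = 1, and u_k = u_{k-1}/2 + u_{k+1}/2 for 1 ≤ k ≤ 87. This harmonic recurrence is solved by u_k = k/88, giving u_83 = 83/88.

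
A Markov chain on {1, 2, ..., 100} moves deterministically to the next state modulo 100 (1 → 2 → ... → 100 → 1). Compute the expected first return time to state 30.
E[T_30 | X_0 = 30] = 100

The chain cycles deterministically, so starting at state 30 it returns in exactly 100 steps. Equivalently, the stationary distribution is uniform π_j = 1/100 for every state j, so by Kac's formula E[T_30] = 1/π_30 = 100.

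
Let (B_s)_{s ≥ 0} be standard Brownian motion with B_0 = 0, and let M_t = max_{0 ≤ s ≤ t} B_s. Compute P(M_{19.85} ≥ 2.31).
P(M_{19.85} ≥ 2.31) = 2·P(B_{19.85} ≥ 2.31) = 2(1 − Φ(2.31/√19.85)) ≈ 0.6041

By the reflection principle for Brownian motion, P(M_t ≥ a) = 2 · P(B_t ≥ a) for a ≥ 0. Since B_t ~ N(0, t), P(B_t ≥ 2.31) = 1 − Φ(2.31/√t) = 1 − Φ(2.31/√19.85) = 1 − Φ(0.5185). So
  P(M_{19.85} ≥ 2.31) = 2(1 − Φ(0.5185)) ≈ 0.6041.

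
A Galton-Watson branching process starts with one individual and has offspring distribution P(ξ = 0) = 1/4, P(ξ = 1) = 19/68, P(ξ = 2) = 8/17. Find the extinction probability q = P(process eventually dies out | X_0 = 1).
q = 17/32

The pgf is f(s) = 1/4 + 19/68·s + 8/17·s². The extinction probability q is the smallest fixed point of f in [0, 1]. Setting s = f(s):
  8/17·s² + (19/68 − 1)·s + 1/4 = 0
  8/17·s² − (1/4 + 8/17)·s + 1/4 = 0
which factors as (s − 1)·(8/17·s − 1/4) = 0, giving roots s = 1 and s = (1/4)/(8/17) = 17/32.
Mean offspring μ = 19/68 + 2·8/17 = 83/68 > 1 (supercritical), so q < 1. The extinction probability is the smaller root: q = (1/4)/(8/17) = 17/32.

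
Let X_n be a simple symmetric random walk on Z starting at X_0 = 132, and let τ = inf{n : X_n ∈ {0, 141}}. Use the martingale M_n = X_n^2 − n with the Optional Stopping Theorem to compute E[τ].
E[τ] = 1188

M_n = X_n^2 − n is a martingale (since E[X_{n+1}^2 | F_n] = X_n^2 + 1). By OST (τ has finite mean in a bounded region), E[M_τ] = E[M_0] = X_0^2 − 0 = 132^2 = 17424. Also E[M_τ] = E[X_τ^2] − E[τ]. The walk exits at 0 or 141, with P(hit 141 first) = 132/141, so E[X_τ^2] = 141^2 · 132/141 + 0 = 18612. Thus E[τ] = E[X_τ^2] − E[M_τ] = 18612 − 17424 = 1188 = 132(141 − 132) = 1188.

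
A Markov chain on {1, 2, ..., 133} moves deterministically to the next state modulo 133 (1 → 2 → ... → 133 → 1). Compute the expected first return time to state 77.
E[T_77 | X_0 = 77] = 133

The chain cycles deterministically, so starting at state 77 it returns in exactly 133 steps. Equivalently, the stationary distribution is uniform π_j = 1/133 for every state j, so by Kac's formula E[T_77] = 1/π_77 = 133.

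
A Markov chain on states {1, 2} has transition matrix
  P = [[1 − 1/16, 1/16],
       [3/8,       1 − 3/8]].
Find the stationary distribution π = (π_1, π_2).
π_1 = 6/7, π_2 = 1/7

Solve πP = π with π_1 + π_2 = 1. From πP = π: π_1 · (1 − 1/16) + π_2 · 3/8 = π_1 ⇒ π_2 · 3/8 = π_1 · 1/16 ⇒ π_2/π_1 = (1/16)/(3/8) = 1/6. Together with π_1 + π_2 = 1:
  π_1 = (3/8)/(1/16 + 3/8) = (3/8)/(7/16) = 6/7,
  π_2 = (1/16)/(1/16 + 3/8) = (1/16)/(7/16) = 1/7.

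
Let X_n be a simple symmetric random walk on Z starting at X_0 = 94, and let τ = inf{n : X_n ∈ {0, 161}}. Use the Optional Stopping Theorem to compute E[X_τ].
E[X_τ] = 94

X_n is a martingale and τ is a bounded-mean stopping time (indeed τ is finite a.s. with bounded expectation since the walk is in a bounded region). By the OST, E[X_τ] = E[X_0] = 94. Equivalently: E[X_τ] = 161 · P(hit 161 first) + 0 · P(hit 0 first) = 161 · (94/161) = 94.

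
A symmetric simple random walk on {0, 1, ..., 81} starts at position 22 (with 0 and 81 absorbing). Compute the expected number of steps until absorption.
E[τ | X_0 = 22] = 1298

Let v_k = E[τ | X_0 = k]. Boundary: v_0 = v_81 = 0. Recurrence: v_k = 1 + (v_{k-1} + v_{k+1})/2 for 1 ≤ k ≤ 80. The particular solution to v_k − (v_{k-1} + v_{k+1})/2 = 1 is v_k = −k^2. Adding homogeneous solution A + B k and matching boundaries gives v_k = k (81 − k). Substituting k = 22: v_22 = 22 · 59 = 1298.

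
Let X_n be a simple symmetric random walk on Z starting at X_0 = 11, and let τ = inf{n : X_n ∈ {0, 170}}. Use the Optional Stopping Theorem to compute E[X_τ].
E[X_τ] = 11

X_n is a martingale and τ is a bounded-mean stopping time (indeed τ is finite a.s. with bounded expectation since the walk is in a bounded region). By the OST, E[X_τ] = E[X_0] = 11. Equivalently: E[X_τ] = 170 · P(hit 170 first) + 0 · P(hit 0 first) = 170 · (11/170) = 11.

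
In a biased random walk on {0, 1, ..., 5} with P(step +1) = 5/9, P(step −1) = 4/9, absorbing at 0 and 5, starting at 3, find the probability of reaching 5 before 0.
P(hit 5 before 0) = (1 − (4/5)^3) / (1 − (4/5)^5) = 1525/2101

Let u_k denote P(reach 5 before 0 | start at k). Boundary: u_0 = 0, u_5 = 1. Recurrence: u_k = 5/9·u_{k+1} + 4/9·u_{k-1} for 1 ≤ k ≤ 4. Try u_k = A + B·r^k with r = q/p = (4/9)/(5/9) = 4/5. Substitution satisfies the recurrence; boundary conditions give:
  u_k = (1 − r^k) / (1 − r^N) = (1 − (4/5)^3) / (1 − (4/5)^5) = 1525/2101.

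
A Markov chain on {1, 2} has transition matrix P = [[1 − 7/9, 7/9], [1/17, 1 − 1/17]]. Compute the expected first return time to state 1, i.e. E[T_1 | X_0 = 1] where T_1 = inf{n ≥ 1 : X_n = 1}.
E[T_1 | X_0 = 1] = 1/π_1 = 128/9

For an irreducible recurrent Markov chain with stationary distribution π, E[T_i | X_0 = i] = 1/π_i (Kac's formula). Here π_1 = (1/17)/(7/9 + 1/17) = (1/17)/(128/153) = 9/128, so E[T_1 | X_0 = 1] = 1/π_1 = (7/9 + 1/17)/(1/17) = (128/153)/(1/17) = 128/9.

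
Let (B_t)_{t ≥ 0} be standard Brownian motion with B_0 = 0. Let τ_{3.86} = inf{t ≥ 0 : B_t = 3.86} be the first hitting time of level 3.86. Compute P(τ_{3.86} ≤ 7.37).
P(τ_{3.86} ≤ 7.37) = 2(1 − Φ(3.86/√7.37)) = 2(1 − Φ(1.4218)) ≈ 0.1551

By the reflection principle for standard BM, P(τ_b ≤ t) = 2 · P(B_t ≥ b). Since B_t ~ N(0, t), P(B_t ≥ 3.86) = 1 − Φ(3.86/√t) = 1 − Φ(3.86/√7.37) = 1 − Φ(1.4218) ≈ 0.07754. Doubling: P(τ_{3.86} ≤ 7.37) ≈ 2 · 0.07754 = 0.15508 ≈ 0.1551.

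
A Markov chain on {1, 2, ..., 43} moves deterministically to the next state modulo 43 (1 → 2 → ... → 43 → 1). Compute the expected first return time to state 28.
E[T_28 | X_0 = 28] = 43

The chain cycles deterministically, so starting at state 28 it returns in exactly 43 steps. Equivalently, the stationary distribution is uniform π_j = 1/43 for every state j, so by Kac's formula E[T_28] = 1/π_28 = 43.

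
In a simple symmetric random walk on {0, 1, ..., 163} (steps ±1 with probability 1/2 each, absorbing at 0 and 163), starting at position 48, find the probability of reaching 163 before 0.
P(hit 163 before 0) = 48/163

Let u_k = P(hit 163 before 0 | start at k). Then u_0 = 0, u_163 = 1, and u_k = u_{k-1}/2 + u_{k+1}/2 for 1 ≤ k ≤ 162. This harmonic recurrence is solved by u_k = k/163, giving u_48 = 48/163.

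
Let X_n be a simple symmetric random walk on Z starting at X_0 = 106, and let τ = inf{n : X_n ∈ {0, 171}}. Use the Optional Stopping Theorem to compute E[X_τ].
E[X_τ] = 106

X_n is a martingale and τ is a bounded-mean stopping time (indeed τ is finite a.s. with bounded expectation since the walk is in a bounded region). By the OST, E[X_τ] = E[X_0] = 106. Equivalently: E[X_τ] = 171 · P(hit 171 first) + 0 · P(hit 0 first) = 171 · (106/171) = 106.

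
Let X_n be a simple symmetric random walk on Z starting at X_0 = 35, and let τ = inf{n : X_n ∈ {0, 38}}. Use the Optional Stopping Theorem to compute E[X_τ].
E[X_τ] = 35

X_n is a martingale and τ is a bounded-mean stopping time (indeed τ is finite a.s. with bounded expectation since the walk is in a bounded region). By the OST, E[X_τ] = E[X_0] = 35. Equivalently: E[X_τ] = 38 · P(hit 38 first) + 0 · P(hit 0 first) = 38 · (35/38) = 35.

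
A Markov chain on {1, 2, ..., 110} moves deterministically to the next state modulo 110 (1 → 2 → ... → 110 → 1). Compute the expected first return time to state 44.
E[T_44 | X_0 = 44] = 110

The chain cycles deterministically, so starting at state 44 it returns in exactly 110 steps. Equivalently, the stationary distribution is uniform π_j = 1/110 for every state j, so by Kac's formula E[T_44] = 1/π_44 = 110.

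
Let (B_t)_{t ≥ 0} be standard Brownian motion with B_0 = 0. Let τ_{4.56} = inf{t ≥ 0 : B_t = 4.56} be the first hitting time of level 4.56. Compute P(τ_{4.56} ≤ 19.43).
P(τ_{4.56} ≤ 19.43) = 2(1 − Φ(4.56/√19.43)) = 2(1 − Φ(1.0345)) ≈ 0.3009

By the reflection principle for standard BM, P(τ_b ≤ t) = 2 · P(B_t ≥ b). Since B_t ~ N(0, t), P(B_t ≥ 4.56) = 1 − Φ(4.56/√t) = 1 − Φ(4.56/√19.43) = 1 − Φ(1.0345) ≈ 0.15045. Doubling: P(τ_{4.56} ≤ 19.43) ≈ 2 · 0.15045 = 0.30090 ≈ 0.3009.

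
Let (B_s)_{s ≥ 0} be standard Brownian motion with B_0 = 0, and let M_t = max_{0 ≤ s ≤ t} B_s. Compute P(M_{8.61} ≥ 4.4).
P(M_{8.61} ≥ 4.4) = 2·P(B_{8.61} ≥ 4.4) = 2(1 − Φ(4.4/√8.61)) ≈ 0.1337

By the reflection principle for Brownian motion, P(M_t ≥ a) = 2 · P(B_t ≥ a) for a ≥ 0. Since B_t ~ N(0, t), P(B_t ≥ 4.4) = 1 − Φ(4.4/√t) = 1 − Φ(4.4/√8.61) = 1 − Φ(1.4995). So
  P(M_{8.61} ≥ 4.4) = 2(1 − Φ(1.4995)) ≈ 0.1337.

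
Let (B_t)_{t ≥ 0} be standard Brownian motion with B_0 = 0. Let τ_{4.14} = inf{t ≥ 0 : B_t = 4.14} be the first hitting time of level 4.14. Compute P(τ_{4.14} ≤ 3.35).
P(τ_{4.14} ≤ 3.35) = 2(1 − Φ(4.14/√3.35)) = 2(1 − Φ(2.2619)) ≈ 0.0237

By the reflection principle for standard BM, P(τ_b ≤ t) = 2 · P(B_t ≥ b). Since B_t ~ N(0, t), P(B_t ≥ 4.14) = 1 − Φ(4.14/√t) = 1 − Φ(4.14/√3.35) = 1 − Φ(2.2619) ≈ 0.01185. Doubling: P(τ_{4.14} ≤ 3.35) ≈ 2 · 0.01185 = 0.02370 ≈ 0.0237.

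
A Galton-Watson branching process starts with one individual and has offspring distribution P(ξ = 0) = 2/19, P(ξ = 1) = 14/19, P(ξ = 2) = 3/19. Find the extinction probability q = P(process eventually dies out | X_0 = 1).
q = 2/3

The pgf is f(s) = 2/19 + 14/19·s + 3/19·s². The extinction probability q is the smallest fixed point of f in [0, 1]. Setting s = f(s):
  3/19·s² + (14/19 − 1)·s + 2/19 = 0
  3/19·s² − (2/19 + 3/19)·s + 2/19 = 0
which factors as (s − 1)·(3/19·s − 2/19) = 0, giving roots s = 1 and s = (2/19)/(3/19) = 2/3.
Mean offspring μ = 14/19 + 2·3/19 = 20/19 > 1 (supercritical), so q < 1. The extinction probability is the smaller root: q = (2/19)/(3/19) = 2/3.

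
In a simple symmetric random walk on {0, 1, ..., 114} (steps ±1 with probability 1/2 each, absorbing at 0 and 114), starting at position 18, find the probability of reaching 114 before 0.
P(hit 114 before 0) = 18/114 = 3/19

Let u_k = P(hit 114 before 0 | start at k). Then u_0 = 0, u_114 = 1, and u_k = u_{k-1}/2 + u_{k+1}/2 for 1 ≤ k ≤ 113. This harmonic recurrence is solved by u_k = k/114, giving u_18 = 18/114 = 3/19.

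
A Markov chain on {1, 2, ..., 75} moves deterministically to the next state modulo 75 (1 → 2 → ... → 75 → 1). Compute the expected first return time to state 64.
E[T_64 | X_0 = 64] = 75

The chain cycles deterministically, so starting at state 64 it returns in exactly 75 steps. Equivalently, the stationary distribution is uniform π_j = 1/75 for every state j, so by Kac's formula E[T_64] = 1/π_64 = 75.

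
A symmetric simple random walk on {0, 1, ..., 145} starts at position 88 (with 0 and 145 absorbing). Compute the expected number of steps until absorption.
E[τ | X_0 = 88] = 5016

Let v_k = E[τ | X_0 = k]. Boundary: v_0 = v_145 = 0. Recurrence: v_k = 1 + (v_{k-1} + v_{k+1})/2 for 1 ≤ k ≤ 144. The particular solution to v_k − (v_{k-1} + v_{k+1})/2 = 1 is v_k = −k^2. Adding homogeneous solution A + B k and matching boundaries gives v_k = k (145 − k). Substituting k = 88: v_88 = 88 · 57 = 5016.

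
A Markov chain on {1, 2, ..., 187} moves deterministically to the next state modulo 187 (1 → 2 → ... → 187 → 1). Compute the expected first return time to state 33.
E[T_33 | X_0 = 33] = 187

The chain cycles deterministically, so starting at state 33 it returns in exactly 187 steps. Equivalently, the stationary distribution is uniform π_j = 1/187 for every state j, so by Kac's formula E[T_33] = 1/π_33 = 187.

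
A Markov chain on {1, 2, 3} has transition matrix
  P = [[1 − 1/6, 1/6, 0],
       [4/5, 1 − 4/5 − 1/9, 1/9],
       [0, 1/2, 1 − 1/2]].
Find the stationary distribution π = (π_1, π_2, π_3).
π = (216/271, 45/271, 10/271)

This is a birth-death chain on three states, which satisfies detailed balance: π_1 · P_{12} = π_2 · P_{21} and π_2 · P_{23} = π_3 · P_{32}.
From π_1 · 1/6 = π_2 · 4/5: π_2/π_1 = (1/6)/(4/5) = 5/24.
From π_2 · 1/9 = π_3 · 1/2: π_3/π_2 = (1/9)/(1/2) = 2/9.
Take π_1 proportional to 1; then unnormalized π = (1, 5/24, 5/108). Normalize by dividing by the sum 271/216:
  π = (216/271, 45/271, 10/271).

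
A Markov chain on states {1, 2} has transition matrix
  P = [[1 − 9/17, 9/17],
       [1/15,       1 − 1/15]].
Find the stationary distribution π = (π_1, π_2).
π_1 = 17/152, π_2 = 135/152

Solve πP = π with π_1 + π_2 = 1. From πP = π: π_1 · (1 − 9/17) + π_2 · 1/15 = π_1 ⇒ π_2 · 1/15 = π_1 · 9/17 ⇒ π_2/π_1 = (9/17)/(1/15) = 135/17. Together with π_1 + π_2 = 1:
  π_1 = (1/15)/(9/17 + 1/15) = (1/15)/(152/255) = 17/152,
  π_2 = (9/17)/(9/17 + 1/15) = (9/17)/(152/255) = 135/152.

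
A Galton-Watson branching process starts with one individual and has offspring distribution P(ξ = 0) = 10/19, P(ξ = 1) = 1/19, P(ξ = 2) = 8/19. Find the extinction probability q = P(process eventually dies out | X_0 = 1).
q = 1

Mean offspring μ = 0·10/19 + 1·1/19 + 2·8/19 = 17/19 ≤ 1. For μ ≤ 1 with offspring not concentrated at 1, the Galton-Watson process goes extinct almost surely, so q = 1.
(Algebraic check: The pgf is f(s) = 10/19 + 1/19·s + 8/19·s². The extinction probability q is the smallest fixed point of f in [0, 1]. Setting s = f(s):
  8/19·s² + (1/19 − 1)·s + 10/19 = 0
  8/19·s² − (10/19 + 8/19)·s + 10/19 = 0
which factors as (s − 1)·(8/19·s − 10/19) = 0, giving roots s = 1 and s = (10/19)/(8/19) = 5/4. Since 5/4 ≥ 1, the smallest root in [0, 1] is s = 1.)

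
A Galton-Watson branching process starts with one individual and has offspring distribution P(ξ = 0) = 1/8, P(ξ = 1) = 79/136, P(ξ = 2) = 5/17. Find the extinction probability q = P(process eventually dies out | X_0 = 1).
q = 17/40

The pgf is f(s) = 1/8 + 79/136·s + 5/17·s². The extinction probability q is the smallest fixed point of f in [0, 1]. Setting s = f(s):
  5/17·s² + (79/136 − 1)·s + 1/8 = 0
  5/17·s² − (1/8 + 5/17)·s + 1/8 = 0
which factors as (s − 1)·(5/17·s − 1/8) = 0, giving roots s = 1 and s = (1/8)/(5/17) = 17/40.
Mean offspring μ = 79/136 + 2·5/17 = 159/136 > 1 (supercritical), so q < 1. The extinction probability is the smaller root: q = (1/8)/(5/17) = 17/40.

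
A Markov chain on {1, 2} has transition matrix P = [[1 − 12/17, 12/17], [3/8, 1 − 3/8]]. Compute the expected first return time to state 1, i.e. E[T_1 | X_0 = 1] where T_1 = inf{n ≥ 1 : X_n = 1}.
E[T_1 | X_0 = 1] = 1/π_1 = 49/17

For an irreducible recurrent Markov chain with stationary distribution π, E[T_i | X_0 = i] = 1/π_i (Kac's formula). Here π_1 = (3/8)/(12/17 + 3/8) = (3/8)/(147/136) = 17/49, so E[T_1 | X_0 = 1] = 1/π_1 = (12/17 + 3/8)/(3/8) = (147/136)/(3/8) = 49/17.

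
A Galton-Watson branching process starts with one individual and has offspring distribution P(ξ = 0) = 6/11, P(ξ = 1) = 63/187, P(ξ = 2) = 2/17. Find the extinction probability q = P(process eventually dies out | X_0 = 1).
q = 1

Mean offspring μ = 0·6/11 + 1·63/187 + 2·2/17 = 107/187 ≤ 1. For μ ≤ 1 with offspring not concentrated at 1, the Galton-Watson process goes extinct almost surely, so q = 1.
(Algebraic check: The pgf is f(s) = 6/11 + 63/187·s + 2/17·s². The extinction probability q is the smallest fixed point of f in [0, 1]. Setting s = f(s):
  2/17·s² + (63/187 − 1)·s + 6/11 = 0
  2/17·s² − (6/11 + 2/17)·s + 6/11 = 0
which factors as (s − 1)·(2/17·s − 6/11) = 0, giving roots s = 1 and s = (6/11)/(2/17) = 51/11. Since 51/11 ≥ 1, the smallest root in [0, 1] is s = 1.)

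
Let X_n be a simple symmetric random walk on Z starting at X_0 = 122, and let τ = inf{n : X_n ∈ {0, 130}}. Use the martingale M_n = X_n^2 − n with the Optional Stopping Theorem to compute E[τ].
E[τ] = 976

M_n = X_n^2 − n is a martingale (since E[X_{n+1}^2 | F_n] = X_n^2 + 1). By OST (τ has finite mean in a bounded region), E[M_τ] = E[M_0] = X_0^2 − 0 = 122^2 = 14884. Also E[M_τ] = E[X_τ^2] − E[τ]. The walk exits at 0 or 130, with P(hit 130 first) = 122/130, so E[X_τ^2] = 130^2 · 122/130 + 0 = 15860. Thus E[τ] = E[X_τ^2] − E[M_τ] = 15860 − 14884 = 976 = 122(130 − 122) = 976.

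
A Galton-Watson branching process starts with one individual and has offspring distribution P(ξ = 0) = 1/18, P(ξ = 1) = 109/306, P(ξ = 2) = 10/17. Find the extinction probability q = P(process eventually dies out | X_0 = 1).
q = 17/180

The pgf is f(s) = 1/18 + 109/306·s + 10/17·s². The extinction probability q is the smallest fixed point of f in [0, 1]. Setting s = f(s):
  10/17·s² + (109/306 − 1)·s + 1/18 = 0
  10/17·s² − (1/18 + 10/17)·s + 1/18 = 0
which factors as (s − 1)·(10/17·s − 1/18) = 0, giving roots s = 1 and s = (1/18)/(10/17) = 17/180.
Mean offspring μ = 109/306 + 2·10/17 = 469/306 > 1 (supercritical), so q < 1. The extinction probability is the smaller root: q = (1/18)/(10/17) = 17/180.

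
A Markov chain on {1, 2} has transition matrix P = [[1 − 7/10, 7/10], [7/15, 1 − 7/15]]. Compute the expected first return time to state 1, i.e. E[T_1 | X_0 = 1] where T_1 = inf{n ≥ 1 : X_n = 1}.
E[T_1 | X_0 = 1] = 1/π_1 = 5/2

For an irreducible recurrent Markov chain with stationary distribution π, E[T_i | X_0 = i] = 1/π_i (Kac's formula). Here π_1 = (7/15)/(7/10 + 7/15) = (7/15)/(7/6) = 2/5, so E[T_1 | X_0 = 1] = 1/π_1 = (7/10 + 7/15)/(7/15) = (7/6)/(7/15) = 5/2.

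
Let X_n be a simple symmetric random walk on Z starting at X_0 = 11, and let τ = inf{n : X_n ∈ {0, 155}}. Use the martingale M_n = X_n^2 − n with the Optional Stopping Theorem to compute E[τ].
E[τ] = 1584

M_n = X_n^2 − n is a martingale (since E[X_{n+1}^2 | F_n] = X_n^2 + 1). By OST (τ has finite mean in a bounded region), E[M_τ] = E[M_0] = X_0^2 − 0 = 11^2 = 121. Also E[M_τ] = E[X_τ^2] − E[τ]. The walk exits at 0 or 155, with P(hit 155 first) = 11/155, so E[X_τ^2] = 155^2 · 11/155 + 0 = 1705. Thus E[τ] = E[X_τ^2] − E[M_τ] = 1705 − 121 = 1584 = 11(155 − 11) = 1584.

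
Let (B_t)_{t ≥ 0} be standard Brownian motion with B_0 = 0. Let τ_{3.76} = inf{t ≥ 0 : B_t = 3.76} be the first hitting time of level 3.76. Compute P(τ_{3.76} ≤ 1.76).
P(τ_{3.76} ≤ 1.76) = 2(1 − Φ(3.76/√1.76)) = 2(1 − Φ(2.8342)) ≈ 0.0046

By the reflection principle for standard BM, P(τ_b ≤ t) = 2 · P(B_t ≥ b). Since B_t ~ N(0, t), P(B_t ≥ 3.76) = 1 − Φ(3.76/√t) = 1 − Φ(3.76/√1.76) = 1 − Φ(2.8342) ≈ 0.00230. Doubling: P(τ_{3.76} ≤ 1.76) ≈ 2 · 0.00230 = 0.00460 ≈ 0.0046.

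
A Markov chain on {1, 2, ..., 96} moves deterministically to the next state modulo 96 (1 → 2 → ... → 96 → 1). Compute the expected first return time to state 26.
E[T_26 | X_0 = 26] = 96

The chain cycles deterministically, so starting at state 26 it returns in exactly 96 steps. Equivalently, the stationary distribution is uniform π_j = 1/96 for every state j, so by Kac's formula E[T_26] = 1/π_26 = 96.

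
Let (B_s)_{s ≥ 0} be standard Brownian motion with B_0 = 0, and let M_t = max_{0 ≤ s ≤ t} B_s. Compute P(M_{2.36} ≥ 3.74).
P(M_{2.36} ≥ 3.74) = 2·P(B_{2.36} ≥ 3.74) = 2(1 − Φ(3.74/√2.36)) ≈ 0.0149

By the reflection principle for Brownian motion, P(M_t ≥ a) = 2 · P(B_t ≥ a) for a ≥ 0. Since B_t ~ N(0, t), P(B_t ≥ 3.74) = 1 − Φ(3.74/√t) = 1 − Φ(3.74/√2.36) = 1 − Φ(2.4345). So
  P(M_{2.36} ≥ 3.74) = 2(1 − Φ(2.4345)) ≈ 0.0149.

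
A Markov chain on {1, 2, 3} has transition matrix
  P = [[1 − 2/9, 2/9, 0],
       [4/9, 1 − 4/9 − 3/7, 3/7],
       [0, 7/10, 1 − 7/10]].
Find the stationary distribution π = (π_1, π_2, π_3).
π = (98/177, 49/177, 10/59)

This is a birth-death chain on three states, which satisfies detailed balance: π_1 · P_{12} = π_2 · P_{21} and π_2 · P_{23} = π_3 · P_{32}.
From π_1 · 2/9 = π_2 · 4/9: π_2/π_1 = (2/9)/(4/9) = 1/2.
From π_2 · 3/7 = π_3 · 7/10: π_3/π_2 = (3/7)/(7/10) = 30/49.
Take π_1 proportional to 1; then unnormalized π = (1, 1/2, 15/49). Normalize by dividing by the sum 177/98:
  π = (98/177, 49/177, 10/59).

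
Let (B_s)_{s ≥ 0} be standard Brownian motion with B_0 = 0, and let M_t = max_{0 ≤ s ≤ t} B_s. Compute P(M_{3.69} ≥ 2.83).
P(M_{3.69} ≥ 2.83) = 2·P(B_{3.69} ≥ 2.83) = 2(1 − Φ(2.83/√3.69)) ≈ 0.1407

By the reflection principle for Brownian motion, P(M_t ≥ a) = 2 · P(B_t ≥ a) for a ≥ 0. Since B_t ~ N(0, t), P(B_t ≥ 2.83) = 1 − Φ(2.83/√t) = 1 − Φ(2.83/√3.69) = 1 − Φ(1.4732). So
  P(M_{3.69} ≥ 2.83) = 2(1 − Φ(1.4732)) ≈ 0.1407.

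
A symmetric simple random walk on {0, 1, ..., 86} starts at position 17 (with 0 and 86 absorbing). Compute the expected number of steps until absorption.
E[τ | X_0 = 17] = 1173

Let v_k = E[τ | X_0 = k]. Boundary: v_0 = v_86 = 0. Recurrence: v_k = 1 + (v_{k-1} + v_{k+1})/2 for 1 ≤ k ≤ 85. The particular solution to v_k − (v_{k-1} + v_{k+1})/2 = 1 is v_k = −k^2. Adding homogeneous solution A + B k and matching boundaries gives v_k = k (86 − k). Substituting k = 17: v_17 = 17 · 69 = 1173.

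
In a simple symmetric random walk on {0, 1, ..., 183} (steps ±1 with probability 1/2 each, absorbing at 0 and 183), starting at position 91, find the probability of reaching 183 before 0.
P(hit 183 before 0) = 91/183

Let u_k = P(hit 183 before 0 | start at k). Then u_0 = 0, u_183 = 1, and u_k = u_{k-1}/2 + u_{k+1}/2 for 1 ≤ k ≤ 182. This harmonic recurrence is solved by u_k = k/183, giving u_91 = 91/183.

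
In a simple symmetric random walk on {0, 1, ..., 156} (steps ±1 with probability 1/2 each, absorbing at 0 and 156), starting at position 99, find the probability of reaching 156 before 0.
P(hit 156 before 0) = 99/156 = 33/52

Let u_k = P(hit 156 before 0 | start at k). Then u_0 = 0, u_156 = 1, and u_k = u_{k-1}/2 + u_{k+1}/2 for 1 ≤ k ≤ 155. This harmonic recurrence is solved by u_k = k/156, giving u_99 = 99/156 = 33/52.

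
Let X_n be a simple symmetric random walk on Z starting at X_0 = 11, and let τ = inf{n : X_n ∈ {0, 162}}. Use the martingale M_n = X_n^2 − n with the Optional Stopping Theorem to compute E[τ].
E[τ] = 1661

M_n = X_n^2 − n is a martingale (since E[X_{n+1}^2 | F_n] = X_n^2 + 1). By OST (τ has finite mean in a bounded region), E[M_τ] = E[M_0] = X_0^2 − 0 = 11^2 = 121. Also E[M_τ] = E[X_τ^2] − E[τ]. The walk exits at 0 or 162, with P(hit 162 first) = 11/162, so E[X_τ^2] = 162^2 · 11/162 + 0 = 1782. Thus E[τ] = E[X_τ^2] − E[M_τ] = 1782 − 121 = 1661 = 11(162 − 11) = 1661.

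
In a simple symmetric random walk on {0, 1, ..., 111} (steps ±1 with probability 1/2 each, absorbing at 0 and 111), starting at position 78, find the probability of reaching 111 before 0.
P(hit 111 before 0) = 78/111 = 26/37

Let u_k = P(hit 111 before 0 | start at k). Then u_0 = 0, u_111 = 1, and u_k = u_{k-1}/2 + u_{k+1}/2 for 1 ≤ k ≤ 110. This harmonic recurrence is solved by u_k = k/111, giving u_78 = 78/111 = 26/37.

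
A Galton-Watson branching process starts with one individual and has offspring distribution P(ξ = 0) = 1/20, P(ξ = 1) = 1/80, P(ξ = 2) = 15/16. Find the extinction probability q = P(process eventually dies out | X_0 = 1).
q = 4/75

The pgf is f(s) = 1/20 + 1/80·s + 15/16·s². The extinction probability q is the smallest fixed point of f in [0, 1]. Setting s = f(s):
  15/16·s² + (1/80 − 1)·s + 1/20 = 0
  15/16·s² − (1/20 + 15/16)·s + 1/20 = 0
which factors as (s − 1)·(15/16·s − 1/20) = 0, giving roots s = 1 and s = (1/20)/(15/16) = 4/75.
Mean offspring μ = 1/80 + 2·15/16 = 151/80 > 1 (supercritical), so q < 1. The extinction probability is the smaller root: q = (1/20)/(15/16) = 4/75.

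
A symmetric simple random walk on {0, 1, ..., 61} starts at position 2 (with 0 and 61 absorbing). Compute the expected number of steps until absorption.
E[τ | X_0 = 2] = 118

Let v_k = E[τ | X_0 = k]. Boundary: v_0 = v_61 = 0. Recurrence: v_k = 1 + (v_{k-1} + v_{k+1})/2 for 1 ≤ k ≤ 60. The particular solution to v_k − (v_{k-1} + v_{k+1})/2 = 1 is v_k = −k^2. Adding homogeneous solution A + B k and matching boundaries gives v_k = k (61 − k). Substituting k = 2: v_2 = 2 · 59 = 118.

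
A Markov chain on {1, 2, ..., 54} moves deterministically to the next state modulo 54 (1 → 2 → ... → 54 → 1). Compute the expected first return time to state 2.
E[T_2 | X_0 = 2] = 54

The chain cycles deterministically, so starting at state 2 it returns in exactly 54 steps. Equivalently, the stationary distribution is uniform π_j = 1/54 for every state j, so by Kac's formula E[T_2] = 1/π_2 = 54.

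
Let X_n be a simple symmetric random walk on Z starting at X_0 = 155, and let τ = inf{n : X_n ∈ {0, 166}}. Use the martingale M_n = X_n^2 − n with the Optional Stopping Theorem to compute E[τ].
E[τ] = 1705

M_n = X_n^2 − n is a martingale (since E[X_{n+1}^2 | F_n] = X_n^2 + 1). By OST (τ has finite mean in a bounded region), E[M_τ] = E[M_0] = X_0^2 − 0 = 155^2 = 24025. Also E[M_τ] = E[X_τ^2] − E[τ]. The walk exits at 0 or 166, with P(hit 166 first) = 155/166, so E[X_τ^2] = 166^2 · 155/166 + 0 = 25730. Thus E[τ] = E[X_τ^2] − E[M_τ] = 25730 − 24025 = 1705 = 155(166 − 155) = 1705.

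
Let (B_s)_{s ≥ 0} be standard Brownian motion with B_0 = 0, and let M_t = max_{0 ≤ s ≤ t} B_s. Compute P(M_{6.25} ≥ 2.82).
P(M_{6.25} ≥ 2.82) = 2·P(B_{6.25} ≥ 2.82) = 2(1 − Φ(2.82/√6.25)) ≈ 0.2593

By the reflection principle for Brownian motion, P(M_t ≥ a) = 2 · P(B_t ≥ a) for a ≥ 0. Since B_t ~ N(0, t), P(B_t ≥ 2.82) = 1 − Φ(2.82/√t) = 1 − Φ(2.82/√6.25) = 1 − Φ(1.1280). So
  P(M_{6.25} ≥ 2.82) = 2(1 − Φ(1.1280)) ≈ 0.2593.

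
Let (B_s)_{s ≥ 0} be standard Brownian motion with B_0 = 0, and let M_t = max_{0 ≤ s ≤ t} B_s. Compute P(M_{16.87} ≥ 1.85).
P(M_{16.87} ≥ 1.85) = 2·P(B_{16.87} ≥ 1.85) = 2(1 − Φ(1.85/√16.87)) ≈ 0.6524

By the reflection principle for Brownian motion, P(M_t ≥ a) = 2 · P(B_t ≥ a) for a ≥ 0. Since B_t ~ N(0, t), P(B_t ≥ 1.85) = 1 − Φ(1.85/√t) = 1 − Φ(1.85/√16.87) = 1 − Φ(0.4504). So
  P(M_{16.87} ≥ 1.85) = 2(1 − Φ(0.4504)) ≈ 0.6524.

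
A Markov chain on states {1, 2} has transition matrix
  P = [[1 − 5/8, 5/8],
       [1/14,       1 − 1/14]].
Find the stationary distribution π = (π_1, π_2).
π_1 = 4/39, π_2 = 35/39

Solve πP = π with π_1 + π_2 = 1. From πP = π: π_1 · (1 − 5/8) + π_2 · 1/14 = π_1 ⇒ π_2 · 1/14 = π_1 · 5/8 ⇒ π_2/π_1 = (5/8)/(1/14) = 35/4. Together with π_1 + π_2 = 1:
  π_1 = (1/14)/(5/8 + 1/14) = (1/14)/(39/56) = 4/39,
  π_2 = (5/8)/(5/8 + 1/14) = (5/8)/(39/56) = 35/39.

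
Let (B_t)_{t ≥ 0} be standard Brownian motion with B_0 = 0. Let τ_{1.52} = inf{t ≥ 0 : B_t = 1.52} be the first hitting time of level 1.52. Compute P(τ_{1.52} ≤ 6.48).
P(τ_{1.52} ≤ 6.48) = 2(1 − Φ(1.52/√6.48)) = 2(1 − Φ(0.5971)) ≈ 0.5504

By the reflection principle for standard BM, P(τ_b ≤ t) = 2 · P(B_t ≥ b). Since B_t ~ N(0, t), P(B_t ≥ 1.52) = 1 − Φ(1.52/√t) = 1 − Φ(1.52/√6.48) = 1 − Φ(0.5971) ≈ 0.27522. Doubling: P(τ_{1.52} ≤ 6.48) ≈ 2 · 0.27522 = 0.55044 ≈ 0.5504.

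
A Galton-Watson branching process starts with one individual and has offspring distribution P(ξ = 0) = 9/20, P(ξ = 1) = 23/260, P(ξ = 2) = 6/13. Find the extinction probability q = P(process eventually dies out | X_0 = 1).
q = 39/40

The pgf is f(s) = 9/20 + 23/260·s + 6/13·s². The extinction probability q is the smallest fixed point of f in [0, 1]. Setting s = f(s):
  6/13·s² + (23/260 − 1)·s + 9/20 = 0
  6/13·s² − (9/20 + 6/13)·s + 9/20 = 0
which factors as (s − 1)·(6/13·s − 9/20) = 0, giving roots s = 1 and s = (9/20)/(6/13) = 39/40.
Mean offspring μ = 23/260 + 2·6/13 = 263/260 > 1 (supercritical), so q < 1. The extinction probability is the smaller root: q = (9/20)/(6/13) = 39/40.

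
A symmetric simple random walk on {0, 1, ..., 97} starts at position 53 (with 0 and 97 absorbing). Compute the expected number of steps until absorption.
E[τ | X_0 = 53] = 2332

Let v_k = E[τ | X_0 = k]. Boundary: v_0 = v_97 = 0. Recurrence: v_k = 1 + (v_{k-1} + v_{k+1})/2 for 1 ≤ k ≤ 96. The particular solution to v_k − (v_{k-1} + v_{k+1})/2 = 1 is v_k = −k^2. Adding homogeneous solution A + B k and matching boundaries gives v_k = k (97 − k). Substituting k = 53: v_53 = 53 · 44 = 2332.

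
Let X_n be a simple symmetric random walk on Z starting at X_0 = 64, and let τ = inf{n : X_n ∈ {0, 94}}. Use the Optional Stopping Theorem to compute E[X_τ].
E[X_τ] = 64

X_n is a martingale and τ is a bounded-mean stopping time (indeed τ is finite a.s. with bounded expectation since the walk is in a bounded region). By the OST, E[X_τ] = E[X_0] = 64. Equivalently: E[X_τ] = 94 · P(hit 94 first) + 0 · P(hit 0 first) = 94 · (64/94) = 64.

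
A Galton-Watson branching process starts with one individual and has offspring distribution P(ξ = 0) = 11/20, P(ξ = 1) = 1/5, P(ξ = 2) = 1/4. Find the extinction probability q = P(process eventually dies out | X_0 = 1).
q = 1

Mean offspring μ = 0·11/20 + 1·1/5 + 2·1/4 = 7/10 ≤ 1. For μ ≤ 1 with offspring not concentrated at 1, the Galton-Watson process goes extinct almost surely, so q = 1.
(Algebraic check: The pgf is f(s) = 11/20 + 1/5·s + 1/4·s². The extinction probability q is the smallest fixed point of f in [0, 1]. Setting s = f(s):
  1/4·s² + (1/5 − 1)·s + 11/20 = 0
  1/4·s² − (11/20 + 1/4)·s + 11/20 = 0
which factors as (s − 1)·(1/4·s − 11/20) = 0, giving roots s = 1 and s = (11/20)/(1/4) = 11/5. Since 11/5 ≥ 1, the smallest root in [0, 1] is s = 1.)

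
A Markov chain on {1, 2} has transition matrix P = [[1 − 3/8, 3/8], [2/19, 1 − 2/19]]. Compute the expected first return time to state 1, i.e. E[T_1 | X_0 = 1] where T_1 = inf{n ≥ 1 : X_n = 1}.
E[T_1 | X_0 = 1] = 1/π_1 = 73/16

For an irreducible recurrent Markov chain with stationary distribution π, E[T_i | X_0 = i] = 1/π_i (Kac's formula). Here π_1 = (2/19)/(3/8 + 2/19) = (2/19)/(73/152) = 16/73, so E[T_1 | X_0 = 1] = 1/π_1 = (3/8 + 2/19)/(2/19) = (73/152)/(2/19) = 73/16.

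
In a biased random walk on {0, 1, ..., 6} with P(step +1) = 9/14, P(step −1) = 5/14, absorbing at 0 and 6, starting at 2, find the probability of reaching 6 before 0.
P(hit 6 before 0) = (1 − (5/9)^2) / (1 − (5/9)^6) = 6561/9211

Let u_k denote P(reach 6 before 0 | start at k). Boundary: u_0 = 0, u_6 = 1. Recurrence: u_k = 9/14·u_{k+1} + 5/14·u_{k-1} for 1 ≤ k ≤ 5. Try u_k = A + B·r^k with r = q/p = (5/14)/(9/14) = 5/9. Substitution satisfies the recurrence; boundary conditions give:
  u_k = (1 − r^k) / (1 − r^N) = (1 − (5/9)^2) / (1 − (5/9)^6) = 6561/9211.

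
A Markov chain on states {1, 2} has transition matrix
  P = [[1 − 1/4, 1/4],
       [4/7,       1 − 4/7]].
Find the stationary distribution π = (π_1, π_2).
π_1 = 16/23, π_2 = 7/23

Solve πP = π with π_1 + π_2 = 1. From πP = π: π_1 · (1 − 1/4) + π_2 · 4/7 = π_1 ⇒ π_2 · 4/7 = π_1 · 1/4 ⇒ π_2/π_1 = (1/4)/(4/7) = 7/16. Together with π_1 + π_2 = 1:
  π_1 = (4/7)/(1/4 + 4/7) = (4/7)/(23/28) = 16/23,
  π_2 = (1/4)/(1/4 + 4/7) = (1/4)/(23/28) = 7/23.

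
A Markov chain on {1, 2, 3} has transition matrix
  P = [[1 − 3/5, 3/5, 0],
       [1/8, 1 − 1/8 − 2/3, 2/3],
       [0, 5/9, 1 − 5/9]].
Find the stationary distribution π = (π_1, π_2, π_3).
π = (25/289, 120/289, 144/289)

This is a birth-death chain on three states, which satisfies detailed balance: π_1 · P_{12} = π_2 · P_{21} and π_2 · P_{23} = π_3 · P_{32}.
From π_1 · 3/5 = π_2 · 1/8: π_2/π_1 = (3/5)/(1/8) = 24/5.
From π_2 · 2/3 = π_3 · 5/9: π_3/π_2 = (2/3)/(5/9) = 6/5.
Take π_1 proportional to 1; then unnormalized π = (1, 24/5, 144/25). Normalize by dividing by the sum 289/25:
  π = (25/289, 120/289, 144/289).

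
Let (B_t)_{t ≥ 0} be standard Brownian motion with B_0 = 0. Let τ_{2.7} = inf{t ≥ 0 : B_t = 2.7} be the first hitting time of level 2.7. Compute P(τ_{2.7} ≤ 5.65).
P(τ_{2.7} ≤ 5.65) = 2(1 − Φ(2.7/√5.65)) = 2(1 − Φ(1.1359)) ≈ 0.2560

By the reflection principle for standard BM, P(τ_b ≤ t) = 2 · P(B_t ≥ b). Since B_t ~ N(0, t), P(B_t ≥ 2.7) = 1 − Φ(2.7/√t) = 1 − Φ(2.7/√5.65) = 1 − Φ(1.1359) ≈ 0.12800. Doubling: P(τ_{2.7} ≤ 5.65) ≈ 2 · 0.12800 = 0.25600 ≈ 0.2560.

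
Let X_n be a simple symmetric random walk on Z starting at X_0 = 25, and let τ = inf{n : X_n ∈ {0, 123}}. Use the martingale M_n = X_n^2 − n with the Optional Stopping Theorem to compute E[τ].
E[τ] = 2450

M_n = X_n^2 − n is a martingale (since E[X_{n+1}^2 | F_n] = X_n^2 + 1). By OST (τ has finite mean in a bounded region), E[M_τ] = E[M_0] = X_0^2 − 0 = 25^2 = 625. Also E[M_τ] = E[X_τ^2] − E[τ]. The walk exits at 0 or 123, with P(hit 123 first) = 25/123, so E[X_τ^2] = 123^2 · 25/123 + 0 = 3075. Thus E[τ] = E[X_τ^2] − E[M_τ] = 3075 − 625 = 2450 = 25(123 − 25) = 2450.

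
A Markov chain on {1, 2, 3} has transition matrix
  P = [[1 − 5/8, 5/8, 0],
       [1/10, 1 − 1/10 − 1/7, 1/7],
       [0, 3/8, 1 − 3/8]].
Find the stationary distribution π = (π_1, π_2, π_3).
π = (84/809, 525/809, 200/809)

This is a birth-death chain on three states, which satisfies detailed balance: π_1 · P_{12} = π_2 · P_{21} and π_2 · P_{23} = π_3 · P_{32}.
From π_1 · 5/8 = π_2 · 1/10: π_2/π_1 = (5/8)/(1/10) = 25/4.
From π_2 · 1/7 = π_3 · 3/8: π_3/π_2 = (1/7)/(3/8) = 8/21.
Take π_1 proportional to 1; then unnormalized π = (1, 25/4, 50/21). Normalize by dividing by the sum 809/84:
  π = (84/809, 525/809, 200/809).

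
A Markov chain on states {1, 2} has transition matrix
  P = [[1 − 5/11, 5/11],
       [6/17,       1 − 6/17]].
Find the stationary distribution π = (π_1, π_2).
π_1 = 66/151, π_2 = 85/151

Solve πP = π with π_1 + π_2 = 1. From πP = π: π_1 · (1 − 5/11) + π_2 · 6/17 = π_1 ⇒ π_2 · 6/17 = π_1 · 5/11 ⇒ π_2/π_1 = (5/11)/(6/17) = 85/66. Together with π_1 + π_2 = 1:
  π_1 = (6/17)/(5/11 + 6/17) = (6/17)/(151/187) = 66/151,
  π_2 = (5/11)/(5/11 + 6/17) = (5/11)/(151/187) = 85/151.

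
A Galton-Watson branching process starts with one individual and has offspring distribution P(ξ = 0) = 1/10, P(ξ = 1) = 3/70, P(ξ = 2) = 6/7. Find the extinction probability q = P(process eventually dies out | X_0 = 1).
q = 7/60

The pgf is f(s) = 1/10 + 3/70·s + 6/7·s². The extinction probability q is the smallest fixed point of f in [0, 1]. Setting s = f(s):
  6/7·s² + (3/70 − 1)·s + 1/10 = 0
  6/7·s² − (1/10 + 6/7)·s + 1/10 = 0
which factors as (s − 1)·(6/7·s − 1/10) = 0, giving roots s = 1 and s = (1/10)/(6/7) = 7/60.
Mean offspring μ = 3/70 + 2·6/7 = 123/70 > 1 (supercritical), so q < 1. The extinction probability is the smaller root: q = (1/10)/(6/7) = 7/60.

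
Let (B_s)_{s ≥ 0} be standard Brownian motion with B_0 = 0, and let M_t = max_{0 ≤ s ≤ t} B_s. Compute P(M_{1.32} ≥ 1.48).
P(M_{1.32} ≥ 1.48) = 2·P(B_{1.32} ≥ 1.48) = 2(1 − Φ(1.48/√1.32)) ≈ 0.1977

By the reflection principle for Brownian motion, P(M_t ≥ a) = 2 · P(B_t ≥ a) for a ≥ 0. Since B_t ~ N(0, t), P(B_t ≥ 1.48) = 1 − Φ(1.48/√t) = 1 − Φ(1.48/√1.32) = 1 − Φ(1.2882). So
  P(M_{1.32} ≥ 1.48) = 2(1 − Φ(1.2882)) ≈ 0.1977.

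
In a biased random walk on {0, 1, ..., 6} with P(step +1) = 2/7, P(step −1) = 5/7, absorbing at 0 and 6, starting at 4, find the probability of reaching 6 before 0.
P(hit 6 before 0) = (1 − (5/2)^4) / (1 − (5/2)^6) = 116/741

Let u_k denote P(reach 6 before 0 | start at k). Boundary: u_0 = 0, u_6 = 1. Recurrence: u_k = 2/7·u_{k+1} + 5/7·u_{k-1} for 1 ≤ k ≤ 5. Try u_k = A + B·r^k with r = q/p = (5/7)/(2/7) = 5/2. Substitution satisfies the recurrence; boundary conditions give:
  u_k = (1 − r^k) / (1 − r^N) = (1 − (5/2)^4) / (1 − (5/2)^6) = 116/741.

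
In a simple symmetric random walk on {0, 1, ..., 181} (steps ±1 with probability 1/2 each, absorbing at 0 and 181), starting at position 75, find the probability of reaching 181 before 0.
P(hit 181 before 0) = 75/181

Let u_k = P(hit 181 before 0 | start at k). Then u_0 = 0, u_181 = 1, and u_k = u_{k-1}/2 + u_{k+1}/2 for 1 ≤ k ≤ 180. This harmonic recurrence is solved by u_k = k/181, giving u_75 = 75/181.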